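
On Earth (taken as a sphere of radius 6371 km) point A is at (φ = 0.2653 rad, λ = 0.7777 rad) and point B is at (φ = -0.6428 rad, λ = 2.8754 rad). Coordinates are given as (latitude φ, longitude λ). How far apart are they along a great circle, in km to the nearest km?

Let φ₁ = 0.2653 rad, φ₂ = -0.6428 rad, and Δλ = 2.0977 rad.
cos c = sin φ₁ sin φ₂ + cos φ₁ cos φ₂ cos Δλ = (0.2622)(-0.5994) + (0.9650)(0.8004)(-0.5029) = -0.54559,
so c = arccos(-0.54559) = 2.14789 rad.
Distance = R·c = 6371 × 2.1479 ≈ 13684 km.

13684 km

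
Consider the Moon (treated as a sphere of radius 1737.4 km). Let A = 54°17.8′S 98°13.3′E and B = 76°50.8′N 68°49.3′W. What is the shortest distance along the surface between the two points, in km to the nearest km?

4759 km

With latitudes φ₁ = -54.297°, φ₂ = 76.847° and longitude difference Δλ = -167.043°:
cos c = sin φ₁ sin φ₂ + cos φ₁ cos φ₂ cos Δλ = (-0.8120)(0.9738) + (0.5836)(0.2276)(-0.9745) = -0.92016,
so c = arccos(-0.92016) = 2.73930 rad.
Distance = R·c = 1737.4 × 2.7393 ≈ 4759 km.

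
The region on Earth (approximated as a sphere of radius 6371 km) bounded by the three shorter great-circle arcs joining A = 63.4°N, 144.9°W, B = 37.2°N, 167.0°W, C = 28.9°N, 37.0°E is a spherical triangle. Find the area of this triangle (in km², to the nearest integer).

Side lengths (central angles): a = 1.9229, b = 1.5304, c = 0.5135 rad; semiperimeter s = 1.9834.
By l'Huilier's theorem, tan(E/4) = √[tan(s/2) tan((s−a)/2) tan((s−b)/2) tan((s−c)/2)], giving spherical excess E = 0.3915 rad.
Area = E·R² = 0.3915 × (6371)² ≈ 15889366 km².

15889366 km²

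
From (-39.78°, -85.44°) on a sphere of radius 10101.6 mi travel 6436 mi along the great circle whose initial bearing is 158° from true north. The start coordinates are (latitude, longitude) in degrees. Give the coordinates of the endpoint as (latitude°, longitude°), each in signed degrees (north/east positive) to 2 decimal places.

-69.75°, -45.36°

Angular distance δ = d/R = 6436/10101.6 = 0.63713 rad; initial bearing θ = 2.7576 rad.
sin φ₂ = sin φ₁ cos δ + cos φ₁ sin δ cos θ = (-0.6398)(0.8038) + (0.7685)(0.5949)(-0.9272) = -0.9382, so φ₂ = -69.75°.
Δλ = atan2(sin θ sin δ cos φ₁, cos δ − sin φ₁ sin φ₂) = atan2(0.1713, 0.2035) = 40.082°.
λ₂ = -85.440° + 40.082° = -45.36°.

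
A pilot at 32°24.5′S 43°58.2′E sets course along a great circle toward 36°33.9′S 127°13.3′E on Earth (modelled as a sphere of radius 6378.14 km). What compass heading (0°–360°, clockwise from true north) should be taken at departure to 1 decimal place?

119.6°

Δλ = 83.252° = 1.4530 rad.
y = sin Δλ · cos φ₂ = (0.9931)(0.8032) = 0.7976
x = cos φ₁ sin φ₂ − sin φ₁ cos φ₂ cos Δλ = (0.8442)(-0.5957) − (-0.5359)(0.8032)(0.1175) = -0.4524
θ = atan2(y, x) = 119.56°, so the bearing is 119.6°.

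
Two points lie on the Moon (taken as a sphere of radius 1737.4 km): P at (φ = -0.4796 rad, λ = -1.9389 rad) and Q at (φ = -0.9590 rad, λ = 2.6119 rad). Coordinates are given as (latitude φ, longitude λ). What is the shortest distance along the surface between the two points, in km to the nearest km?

2207 km

With latitudes φ₁ = -27.479°, φ₂ = -54.947° and longitude difference Δλ = -99.258°:
Haversine: a = sin²(Δφ/2) + cos φ₁ cos φ₂ sin²(Δλ/2) = 0.0564 + (0.8872)(0.5743)(0.5804) = 0.35212.
Central angle c = 2·arcsin(√a) = 1.27055 rad.
Distance = R·c = 1737.4 × 1.2706 ≈ 2207 km.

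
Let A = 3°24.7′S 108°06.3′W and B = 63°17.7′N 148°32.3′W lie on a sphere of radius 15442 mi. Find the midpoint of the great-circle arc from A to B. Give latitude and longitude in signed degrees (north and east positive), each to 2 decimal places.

31.30°, -120.37°

The central angle between A and B is δ = 1.2784 rad.
With f = 0.5, the slerp weights are sin((1−f)δ)/sin δ = 0.6230 and sin(fδ)/sin δ = 0.6230.
Weighted sum of the unit vectors: (0.6230)·(-0.3102,-0.9488,-0.0595) + (0.6230)·(-0.3833,-0.2346,0.8933) = (-0.4321, -0.7372, 0.5195).
Converting back: φ = atan2(z, √(x²+y²)) = 31.30°, λ = atan2(y, x) = -120.37°.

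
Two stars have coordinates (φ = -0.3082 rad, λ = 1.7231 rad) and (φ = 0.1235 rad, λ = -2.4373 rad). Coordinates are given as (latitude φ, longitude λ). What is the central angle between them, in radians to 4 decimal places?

In radians: φ₁ = -0.3082, φ₂ = 0.1235, Δλ = 121.627° = 2.1228 rad.
cos c = sin φ₁ sin φ₂ + cos φ₁ cos φ₂ cos Δλ = (-0.3033)(0.1232) + (0.9529)(0.9924)(-0.5244) = -0.53324,
so c = arccos(-0.53324) = 2.13322 rad.
So the angular separation is 2.1332 rad.

2.1332 rad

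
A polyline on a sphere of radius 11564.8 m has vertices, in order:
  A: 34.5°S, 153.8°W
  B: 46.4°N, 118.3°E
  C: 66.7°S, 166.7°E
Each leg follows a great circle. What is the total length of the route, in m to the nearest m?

46800 m

Leg A→B: central angle 1.9707 rad, distance 22791.0 m.
Leg B→C: central angle 2.0760 rad, distance 24008.8 m.
Total: 22791.0 + 24008.8 ≈ 46800 m.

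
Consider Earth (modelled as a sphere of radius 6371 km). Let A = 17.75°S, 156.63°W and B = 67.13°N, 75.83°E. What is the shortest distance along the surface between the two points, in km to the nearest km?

In radians: φ₁ = -0.3098, φ₂ = 1.1716, Δλ = -127.540° = -2.2260 rad.
cos c = sin φ₁ sin φ₂ + cos φ₁ cos φ₂ cos Δλ = (-0.3049)(0.9214) + (0.9524)(0.3886)(-0.6093) = -0.50643,
so c = arccos(-0.50643) = 2.10184 rad.
Distance = R·c = 6371 × 2.1018 ≈ 13391 km.

13391 km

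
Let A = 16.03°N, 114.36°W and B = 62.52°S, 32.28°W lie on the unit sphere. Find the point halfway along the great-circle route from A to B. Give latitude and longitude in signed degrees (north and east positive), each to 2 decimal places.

-28.57°, -90.32°

Central angle δ = 1.7557 rad. Interpolating on the sphere with fraction f = 0.5:
P = [sin((1−f)δ)·A + sin(fδ)·B] / sin δ = 0.7827·A + 0.7827·B in Cartesian coordinates,
giving P = (-0.0049, -0.8782, -0.4783), i.e. latitude -28.57°, longitude -90.32°.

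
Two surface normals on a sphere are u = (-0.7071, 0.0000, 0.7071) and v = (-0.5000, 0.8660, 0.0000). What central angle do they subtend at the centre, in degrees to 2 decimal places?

69.29°

u·v = 0.3535; |u| = 1.0000, |v| = 1.0000.
cos θ = (u·v)/(|u||v|) = 0.3536, so θ = 69.29°.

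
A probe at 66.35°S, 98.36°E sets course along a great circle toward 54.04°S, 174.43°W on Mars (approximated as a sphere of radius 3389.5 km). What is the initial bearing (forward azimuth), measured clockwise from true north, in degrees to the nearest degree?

Δλ = 87.210° = 1.5221 rad.
y = sin Δλ · cos φ₂ = (0.9988)(0.5872) = 0.5865
x = cos φ₁ sin φ₂ − sin φ₁ cos φ₂ cos Δλ = (0.4011)(-0.8094) − (-0.9160)(0.5872)(0.0487) = -0.2985
θ = atan2(y, x) = 116.97°, so the bearing is 117°.

117°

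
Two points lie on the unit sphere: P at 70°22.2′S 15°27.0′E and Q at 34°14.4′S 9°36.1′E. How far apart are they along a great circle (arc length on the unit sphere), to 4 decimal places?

0.6330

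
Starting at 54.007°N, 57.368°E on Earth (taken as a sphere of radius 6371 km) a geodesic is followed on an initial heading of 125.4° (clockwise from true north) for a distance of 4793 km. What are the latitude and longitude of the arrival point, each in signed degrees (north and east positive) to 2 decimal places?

Angular distance δ = d/R = 4793/6371 = 0.75232 rad; initial bearing θ = 2.1886 rad.
sin φ₂ = sin φ₁ cos δ + cos φ₁ sin δ cos θ = (0.8091)(0.7301) + (0.5877)(0.6833)(-0.5793) = 0.3581, so φ₂ = 20.98°.
Δλ = atan2(sin θ sin δ cos φ₁, cos δ − sin φ₁ sin φ₂) = atan2(0.3273, 0.4404) = 36.624°.
λ₂ = 57.368° + 36.624° = 93.99°.

20.98°, 93.99°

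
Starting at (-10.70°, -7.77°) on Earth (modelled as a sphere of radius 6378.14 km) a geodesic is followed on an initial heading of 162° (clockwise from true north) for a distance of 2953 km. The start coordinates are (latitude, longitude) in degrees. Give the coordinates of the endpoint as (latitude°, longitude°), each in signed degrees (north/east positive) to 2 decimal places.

Angular distance δ = d/R = 2953/6378.14 = 0.46299 rad; initial bearing θ = 2.8274 rad.
sin φ₂ = sin φ₁ cos δ + cos φ₁ sin δ cos θ = (-0.1857)(0.8947) + (0.9826)(0.4466)(-0.9511) = -0.5835, so φ₂ = -35.70°.
Δλ = atan2(sin θ sin δ cos φ₁, cos δ − sin φ₁ sin φ₂) = atan2(0.1356, 0.7864) = 9.785°.
λ₂ = -7.770° + 9.785° = 2.01°.

-35.70°, 2.01°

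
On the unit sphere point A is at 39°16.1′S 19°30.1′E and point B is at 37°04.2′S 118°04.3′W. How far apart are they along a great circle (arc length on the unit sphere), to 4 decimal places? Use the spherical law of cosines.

In radians: φ₁ = -0.6854, φ₂ = -0.6470, Δλ = -137.573° = -2.4011 rad.
cos c = sin φ₁ sin φ₂ + cos φ₁ cos φ₂ cos Δλ = (-0.6330)(-0.6028) + (0.7742)(0.7979)(-0.7381) = -0.07443,
so c = arccos(-0.07443) = 1.64530 rad.
On the unit sphere the arc length equals the central angle: 1.6453.

1.6453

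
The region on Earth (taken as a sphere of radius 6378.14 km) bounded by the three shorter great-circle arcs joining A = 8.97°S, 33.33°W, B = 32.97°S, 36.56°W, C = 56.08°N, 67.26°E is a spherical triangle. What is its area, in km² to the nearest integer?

13357177 km²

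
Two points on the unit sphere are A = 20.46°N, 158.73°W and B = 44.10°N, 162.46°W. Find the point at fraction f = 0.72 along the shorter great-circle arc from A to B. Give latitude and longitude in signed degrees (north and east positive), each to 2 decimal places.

Central angle δ = 0.4161 rad. Interpolating on the sphere with fraction f = 0.72:
P = [sin((1−f)δ)·A + sin(fδ)·B] / sin δ = 0.2876·A + 0.7302·B in Cartesian coordinates,
giving P = (-0.7511, -0.2558, 0.6087), i.e. latitude 37.49°, longitude -161.19°.

37.49°, -161.19°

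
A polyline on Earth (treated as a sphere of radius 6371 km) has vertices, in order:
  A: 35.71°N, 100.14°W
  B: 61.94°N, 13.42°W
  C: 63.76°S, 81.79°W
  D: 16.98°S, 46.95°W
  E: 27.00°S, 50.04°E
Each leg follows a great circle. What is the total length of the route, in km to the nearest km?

Leg A→B: central angle 1.0040 rad, distance 6396.5 km.
Leg B→C: central angle 2.3672 rad, distance 15081.5 km.
Leg C→D: central angle 0.9160 rad, distance 5835.8 km.
Leg D→E: central angle 1.5419 rad, distance 9823.5 km.
Total: 6396.5 + 15081.5 + 5835.8 + 9823.5 ≈ 37137 km.

37137 km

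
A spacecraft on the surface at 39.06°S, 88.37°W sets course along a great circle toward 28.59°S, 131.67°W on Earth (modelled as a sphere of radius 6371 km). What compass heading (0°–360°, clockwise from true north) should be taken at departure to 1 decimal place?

273.0°

Δλ = -43.300° = -0.7557 rad.
y = sin Δλ · cos φ₂ = (-0.6858)(0.8781) = -0.6022
x = cos φ₁ sin φ₂ − sin φ₁ cos φ₂ cos Δλ = (0.7765)(-0.4785) − (-0.6301)(0.8781)(0.7278) = 0.0311
θ = atan2(y, x) = -87.04°; adding 360° gives 273.0°.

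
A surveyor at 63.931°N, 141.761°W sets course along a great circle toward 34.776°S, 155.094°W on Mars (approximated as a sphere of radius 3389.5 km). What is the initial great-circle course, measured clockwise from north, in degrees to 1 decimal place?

191.1°

Δλ = -13.333° = -0.2327 rad.
y = sin Δλ · cos φ₂ = (-0.2306)(0.8214) = -0.1894
x = cos φ₁ sin φ₂ − sin φ₁ cos φ₂ cos Δλ = (0.4395)(-0.5704) − (0.8983)(0.8214)(0.9730) = -0.9686
θ = atan2(y, x) = -168.93°; adding 360° gives 191.1°.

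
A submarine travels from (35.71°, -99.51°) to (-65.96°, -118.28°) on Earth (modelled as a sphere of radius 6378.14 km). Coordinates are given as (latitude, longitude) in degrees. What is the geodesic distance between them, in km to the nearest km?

With latitudes φ₁ = 35.710°, φ₂ = -65.960° and longitude difference Δλ = -18.770°:
cos c = sin φ₁ sin φ₂ + cos φ₁ cos φ₂ cos Δλ = (0.5837)(-0.9133) + (0.8120)(0.4074)(0.9468) = -0.21987,
so c = arccos(-0.21987) = 1.79247 rad.
Distance = R·c = 6378.14 × 1.7925 ≈ 11433 km.

11433 km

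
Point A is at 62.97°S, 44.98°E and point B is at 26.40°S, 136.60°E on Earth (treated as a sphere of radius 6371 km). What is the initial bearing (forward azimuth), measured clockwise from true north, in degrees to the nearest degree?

104°

With φ₁ = -1.0990, φ₂ = -0.4608, Δλ = 1.5991 rad, the forward-azimuth formula gives
θ = atan2( sin Δλ cos φ₂ , cos φ₁ sin φ₂ − sin φ₁ cos φ₂ cos Δλ ) = atan2(0.8954, -0.2246) = 104.08°.
So the initial bearing is 104°.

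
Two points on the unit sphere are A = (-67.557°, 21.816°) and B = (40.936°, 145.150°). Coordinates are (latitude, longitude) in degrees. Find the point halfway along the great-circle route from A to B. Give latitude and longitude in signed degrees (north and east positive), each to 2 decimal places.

-23.06°, 114.84°

The central angle between A and B is δ = 2.4404 rad.
With f = 0.5, the slerp weights are sin((1−f)δ)/sin δ = 1.4558 and sin(fδ)/sin δ = 1.4558.
Weighted sum of the unit vectors: (1.4558)·(0.3544,0.1419,-0.9243) + (1.4558)·(-0.6200,0.4317,0.6552) = (-0.3866, 0.8350, -0.3917).
Converting back: φ = atan2(z, √(x²+y²)) = -23.06°, λ = atan2(y, x) = 114.84°.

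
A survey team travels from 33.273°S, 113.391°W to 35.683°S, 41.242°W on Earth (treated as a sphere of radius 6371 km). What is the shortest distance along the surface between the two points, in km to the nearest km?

Let φ₁ = -0.5807 rad, φ₂ = -0.6228 rad, and Δλ = 1.2592 rad.
cos c = sin φ₁ sin φ₂ + cos φ₁ cos φ₂ cos Δλ = (-0.5486)(-0.5833) + (0.8361)(0.8123)(0.3065) = 0.52819,
so c = arccos(0.52819) = 1.01433 rad.
Distance = R·c = 6371 × 1.0143 ≈ 6462 km.

6462 km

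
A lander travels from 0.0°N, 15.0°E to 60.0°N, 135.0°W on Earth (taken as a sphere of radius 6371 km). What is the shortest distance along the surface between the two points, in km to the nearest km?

In radians: φ₁ = 0.0000, φ₂ = 1.0472, Δλ = -150.000° = -2.6180 rad.
cos c = sin φ₁ sin φ₂ + cos φ₁ cos φ₂ cos Δλ = (0.0000)(0.8660) + (1.0000)(0.5000)(-0.8660) = -0.43301,
so c = arccos(-0.43301) = 2.01863 rad.
Distance = R·c = 6371 × 2.0186 ≈ 12861 km.

12861 km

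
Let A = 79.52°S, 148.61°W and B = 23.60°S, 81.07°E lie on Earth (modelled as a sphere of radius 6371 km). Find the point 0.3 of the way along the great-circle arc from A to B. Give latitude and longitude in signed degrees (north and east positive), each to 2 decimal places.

-73.39°, 104.37°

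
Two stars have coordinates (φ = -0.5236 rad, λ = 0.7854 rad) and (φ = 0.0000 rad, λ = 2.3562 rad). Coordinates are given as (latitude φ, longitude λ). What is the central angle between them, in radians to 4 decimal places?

With latitudes φ₁ = -30.000°, φ₂ = 0.000° and longitude difference Δλ = 90.000°:
cos c = sin φ₁ sin φ₂ + cos φ₁ cos φ₂ cos Δλ = (-0.5000)(0.0000) + (0.8660)(1.0000)(-0.0000) = -0.00000,
so c = arccos(-0.00000) = 1.57080 rad.
So the angular separation is 1.5708 rad.

1.5708 rad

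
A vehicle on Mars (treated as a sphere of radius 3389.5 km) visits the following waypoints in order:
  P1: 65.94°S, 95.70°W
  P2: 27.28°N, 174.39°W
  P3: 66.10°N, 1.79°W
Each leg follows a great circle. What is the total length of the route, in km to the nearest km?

Leg P1→P2: central angle 1.9257 rad, distance 6527.0 km.
Leg P2→P3: central angle 1.5088 rad, distance 5114.1 km.
Total: 6527.0 + 5114.1 ≈ 11641 km.

11641 km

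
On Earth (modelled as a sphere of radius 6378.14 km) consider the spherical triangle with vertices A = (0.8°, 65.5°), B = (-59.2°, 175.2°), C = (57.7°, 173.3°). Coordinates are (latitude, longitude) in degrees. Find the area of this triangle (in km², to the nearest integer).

107849530 km²

Side lengths (central angles): a = 2.0405, b = 1.7229, c = 1.7564 rad; semiperimeter s = 2.7599.
By l'Huilier's theorem, tan(E/4) = √[tan(s/2) tan((s−a)/2) tan((s−b)/2) tan((s−c)/2)], giving spherical excess E = 2.6511 rad.
Area = E·R² = 2.6511 × (6378.14)² ≈ 107849530 km².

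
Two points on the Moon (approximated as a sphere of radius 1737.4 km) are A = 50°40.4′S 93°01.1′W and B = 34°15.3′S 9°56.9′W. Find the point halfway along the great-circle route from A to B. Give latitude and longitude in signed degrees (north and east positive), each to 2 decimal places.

-50.53°, -44.81°

The central angle between A and B is δ = 1.0488 rad.
With f = 0.5, the slerp weights are sin((1−f)δ)/sin δ = 0.5776 and sin(fδ)/sin δ = 0.5776.
Weighted sum of the unit vectors: (0.5776)·(-0.0334,-0.6329,-0.7735) + (0.5776)·(0.8141,-0.1428,-0.5629) = (0.4510, -0.4480, -0.7719).
Converting back: φ = atan2(z, √(x²+y²)) = -50.53°, λ = atan2(y, x) = -44.81°.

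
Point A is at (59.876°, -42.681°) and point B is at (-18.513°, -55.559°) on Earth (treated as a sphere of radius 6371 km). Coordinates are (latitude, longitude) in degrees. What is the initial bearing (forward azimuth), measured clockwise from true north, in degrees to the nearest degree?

With φ₁ = 1.0450, φ₂ = -0.3231, Δλ = -0.2248 rad, the forward-azimuth formula gives
θ = atan2( sin Δλ cos φ₂ , cos φ₁ sin φ₂ − sin φ₁ cos φ₂ cos Δλ ) = atan2(-0.2113, -0.9589) = -167.57°.
Adding 360° brings this into [0°, 360°): 192°.

192°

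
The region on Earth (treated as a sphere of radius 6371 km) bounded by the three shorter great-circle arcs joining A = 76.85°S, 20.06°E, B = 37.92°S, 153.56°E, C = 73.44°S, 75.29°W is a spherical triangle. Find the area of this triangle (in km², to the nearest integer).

9360609 km²

Side lengths (central angles): a = 1.1140, b = 0.3836, c = 1.0759 rad; semiperimeter s = 1.2867.
By l'Huilier's theorem, tan(E/4) = √[tan(s/2) tan((s−a)/2) tan((s−b)/2) tan((s−c)/2)], giving spherical excess E = 0.2306 rad.
Area = E·R² = 0.2306 × (6371)² ≈ 9360609 km².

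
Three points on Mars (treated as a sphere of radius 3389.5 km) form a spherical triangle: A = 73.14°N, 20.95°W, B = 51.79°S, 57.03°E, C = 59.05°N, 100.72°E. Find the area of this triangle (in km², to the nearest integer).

15343230 km²

Side lengths (central angles): a = 2.0307, b = 0.7341, c = 2.3669 rad; semiperimeter s = 2.5658.
By l'Huilier's theorem, tan(E/4) = √[tan(s/2) tan((s−a)/2) tan((s−b)/2) tan((s−c)/2)], giving spherical excess E = 1.3355 rad.
Area = E·R² = 1.3355 × (3389.5)² ≈ 15343230 km².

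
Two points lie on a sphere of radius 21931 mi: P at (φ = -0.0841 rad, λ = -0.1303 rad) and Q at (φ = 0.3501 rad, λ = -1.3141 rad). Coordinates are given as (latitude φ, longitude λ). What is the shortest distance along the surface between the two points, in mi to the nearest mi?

In radians: φ₁ = -0.0841, φ₂ = 0.3501, Δλ = -67.827° = -1.1838 rad.
Haversine: a = sin²(Δφ/2) + cos φ₁ cos φ₂ sin²(Δλ/2) = 0.0464 + (0.9965)(0.9393)(0.3113) = 0.33778.
Central angle c = 2·arcsin(√a) = 1.24037 rad.
Distance = R·c = 21931 × 1.2404 ≈ 27202 mi.

27202 mi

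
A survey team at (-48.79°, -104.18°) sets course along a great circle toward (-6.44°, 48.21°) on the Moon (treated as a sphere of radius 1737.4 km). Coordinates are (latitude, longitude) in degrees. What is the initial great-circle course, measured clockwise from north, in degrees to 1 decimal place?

With φ₁ = -0.8515, φ₂ = -0.1124, Δλ = 2.6597 rad, the forward-azimuth formula gives
θ = atan2( sin Δλ cos φ₂ , cos φ₁ sin φ₂ − sin φ₁ cos φ₂ cos Δλ ) = atan2(0.4605, -0.7363) = 147.98°.
So the initial bearing is 148.0°.

148.0°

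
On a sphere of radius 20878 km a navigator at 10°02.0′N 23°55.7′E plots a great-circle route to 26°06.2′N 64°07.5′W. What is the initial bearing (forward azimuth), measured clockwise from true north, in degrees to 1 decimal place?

295.5°

With φ₁ = 0.1751, φ₂ = 0.4556, Δλ = -1.5368 rad, the forward-azimuth formula gives
θ = atan2( sin Δλ cos φ₂ , cos φ₁ sin φ₂ − sin φ₁ cos φ₂ cos Δλ ) = atan2(-0.8975, 0.4279) = -64.51°.
Adding 360° brings this into [0°, 360°): 295.5°.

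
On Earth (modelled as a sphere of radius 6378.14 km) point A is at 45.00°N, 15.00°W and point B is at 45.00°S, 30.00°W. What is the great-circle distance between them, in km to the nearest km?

10127 km

Let φ₁ = 0.7854 rad, φ₂ = -0.7854 rad, and Δλ = -0.2618 rad.
Haversine: a = sin²(Δφ/2) + cos φ₁ cos φ₂ sin²(Δλ/2) = 0.5000 + (0.7071)(0.7071)(0.0170) = 0.50852.
Central angle c = 2·arcsin(√a) = 1.58783 rad.
Distance = R·c = 6378.14 × 1.5878 ≈ 10127 km.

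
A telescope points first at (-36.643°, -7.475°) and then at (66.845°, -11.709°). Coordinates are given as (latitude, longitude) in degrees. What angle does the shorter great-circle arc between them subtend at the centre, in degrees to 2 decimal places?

In radians: φ₁ = -0.6395, φ₂ = 1.1667, Δλ = -4.234° = -0.0739 rad.
cos c = sin φ₁ sin φ₂ + cos φ₁ cos φ₂ cos Δλ = (-0.5968)(0.9194) + (0.8024)(0.3932)(0.9973) = -0.23410,
so c = arccos(-0.23410) = 1.80709 rad.
So the angular separation is 103.54°.

103.54°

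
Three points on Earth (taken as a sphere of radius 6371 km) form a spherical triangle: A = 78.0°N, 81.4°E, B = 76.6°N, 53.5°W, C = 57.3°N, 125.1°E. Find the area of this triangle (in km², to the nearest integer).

2336802 km²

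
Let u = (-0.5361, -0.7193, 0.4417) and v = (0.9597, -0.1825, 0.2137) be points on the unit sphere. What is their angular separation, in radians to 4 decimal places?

u·v = -0.2888; |u| = 0.9999, |v| = 1.0000.
cos θ = (u·v)/(|u||v|) = -0.2888, so θ = 1.8638 rad.

1.8638 rad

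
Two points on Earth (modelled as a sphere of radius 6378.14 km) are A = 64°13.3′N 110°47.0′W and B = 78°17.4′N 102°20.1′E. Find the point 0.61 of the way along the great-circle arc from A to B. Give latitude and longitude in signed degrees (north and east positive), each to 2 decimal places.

Central angle δ = 0.6304 rad. Interpolating on the sphere with fraction f = 0.61:
P = [sin((1−f)δ)·A + sin(fδ)·B] / sin δ = 0.4129·A + 0.6364·B in Cartesian coordinates,
giving P = (-0.0913, -0.0417, 0.9949), i.e. latitude 84.24°, longitude -155.46°.

84.24°, -155.46°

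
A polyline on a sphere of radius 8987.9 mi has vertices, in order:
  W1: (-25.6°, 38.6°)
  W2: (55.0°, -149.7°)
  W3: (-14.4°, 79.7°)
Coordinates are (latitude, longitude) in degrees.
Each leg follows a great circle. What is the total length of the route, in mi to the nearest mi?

Leg W1→W2: central angle 2.6175 rad, distance 23526.1 mi.
Leg W2→W3: central angle 2.1715 rad, distance 19517.6 mi.
Total: 23526.1 + 19517.6 ≈ 43044 mi.

43044 mi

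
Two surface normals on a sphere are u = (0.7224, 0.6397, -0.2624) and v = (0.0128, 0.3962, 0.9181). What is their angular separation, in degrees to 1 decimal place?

88.8°

u·v = 0.0218; |u| = 1.0000, |v| = 1.0000.
cos θ = (u·v)/(|u||v|) = 0.0218, so θ = 88.8°.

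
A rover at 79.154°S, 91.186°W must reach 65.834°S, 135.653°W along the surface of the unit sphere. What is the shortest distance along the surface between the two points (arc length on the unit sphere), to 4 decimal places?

0.3142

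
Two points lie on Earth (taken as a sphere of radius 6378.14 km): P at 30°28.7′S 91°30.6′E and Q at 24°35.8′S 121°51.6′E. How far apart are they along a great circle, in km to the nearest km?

3057 km

In radians: φ₁ = -0.5319, φ₂ = -0.4293, Δλ = 30.350° = 0.5297 rad.
cos c = sin φ₁ sin φ₂ + cos φ₁ cos φ₂ cos Δλ = (-0.5072)(-0.4162) + (0.8618)(0.9093)(0.8630) = 0.88734,
so c = arccos(0.88734) = 0.47924 rad.
Distance = R·c = 6378.14 × 0.4792 ≈ 3057 km.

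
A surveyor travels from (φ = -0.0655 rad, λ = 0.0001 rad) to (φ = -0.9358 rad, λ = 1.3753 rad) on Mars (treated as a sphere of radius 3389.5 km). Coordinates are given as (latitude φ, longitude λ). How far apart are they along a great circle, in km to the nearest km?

In radians: φ₁ = -0.0655, φ₂ = -0.9358, Δλ = 78.793° = 1.3752 rad.
cos c = sin φ₁ sin φ₂ + cos φ₁ cos φ₂ cos Δλ = (-0.0655)(-0.8051) + (0.9979)(0.5932)(0.1944) = 0.16773,
so c = arccos(0.16773) = 1.40227 rad.
Distance = R·c = 3389.5 × 1.4023 ≈ 4753 km.

4753 km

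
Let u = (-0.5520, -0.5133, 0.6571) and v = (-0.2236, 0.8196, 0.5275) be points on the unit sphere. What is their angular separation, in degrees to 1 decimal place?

u·v = 0.0493; |u| = 1.0000, |v| = 1.0000.
cos θ = (u·v)/(|u||v|) = 0.0493, so θ = 87.2°.

87.2°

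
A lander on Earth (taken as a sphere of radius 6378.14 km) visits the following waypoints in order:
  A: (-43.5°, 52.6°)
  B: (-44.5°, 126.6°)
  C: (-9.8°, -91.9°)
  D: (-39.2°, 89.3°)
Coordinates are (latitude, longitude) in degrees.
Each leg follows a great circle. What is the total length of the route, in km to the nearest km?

33153 km

Leg A→B: central angle 0.8956 rad, distance 5712.0 km.
Leg B→C: central angle 2.0161 rad, distance 12859.1 km.
Leg C→D: central angle 2.2862 rad, distance 14581.4 km.
Total: 5712.0 + 12859.1 + 14581.4 ≈ 33153 km.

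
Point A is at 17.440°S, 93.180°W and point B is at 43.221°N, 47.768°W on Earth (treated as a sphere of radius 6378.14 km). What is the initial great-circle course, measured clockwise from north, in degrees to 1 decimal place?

With φ₁ = -0.3044, φ₂ = 0.7543, Δλ = 0.7926 rad, the forward-azimuth formula gives
θ = atan2( sin Δλ cos φ₂ , cos φ₁ sin φ₂ − sin φ₁ cos φ₂ cos Δλ ) = atan2(0.5190, 0.8067) = 32.76°.
So the initial bearing is 32.8°.

32.8°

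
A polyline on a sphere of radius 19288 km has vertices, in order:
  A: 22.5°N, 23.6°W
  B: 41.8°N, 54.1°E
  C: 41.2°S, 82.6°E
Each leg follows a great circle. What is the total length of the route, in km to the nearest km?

51580 km

Leg A→B: central angle 1.1573 rad, distance 22322.5 km.
Leg B→C: central angle 1.5169 rad, distance 29257.5 km.
Total: 22322.5 + 29257.5 ≈ 51580 km.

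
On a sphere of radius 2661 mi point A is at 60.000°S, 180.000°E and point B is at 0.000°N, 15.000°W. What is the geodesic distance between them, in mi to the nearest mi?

5521 mi

In radians: φ₁ = -1.0472, φ₂ = 0.0000, Δλ = 165.000° = 2.8798 rad.
cos c = sin φ₁ sin φ₂ + cos φ₁ cos φ₂ cos Δλ = (-0.8660)(0.0000) + (0.5000)(1.0000)(-0.9659) = -0.48296,
so c = arccos(-0.48296) = 2.07483 rad.
Distance = R·c = 2661 × 2.0748 ≈ 5521 mi.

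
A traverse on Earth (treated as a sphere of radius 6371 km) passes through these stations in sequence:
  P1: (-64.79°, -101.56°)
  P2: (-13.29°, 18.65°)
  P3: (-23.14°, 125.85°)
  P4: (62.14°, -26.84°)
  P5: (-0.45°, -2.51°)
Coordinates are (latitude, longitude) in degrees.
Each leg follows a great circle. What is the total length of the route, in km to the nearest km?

43603 km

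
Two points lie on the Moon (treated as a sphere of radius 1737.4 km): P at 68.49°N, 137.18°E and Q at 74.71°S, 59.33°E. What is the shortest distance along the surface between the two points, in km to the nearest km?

4588 km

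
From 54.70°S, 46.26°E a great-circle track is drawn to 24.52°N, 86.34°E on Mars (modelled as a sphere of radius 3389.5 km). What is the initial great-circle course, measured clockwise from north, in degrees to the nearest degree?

36°

With φ₁ = -0.9547, φ₂ = 0.4280, Δλ = 0.6995 rad, the forward-azimuth formula gives
θ = atan2( sin Δλ cos φ₂ , cos φ₁ sin φ₂ − sin φ₁ cos φ₂ cos Δλ ) = atan2(0.5858, 0.8080) = 35.94°.
So the initial bearing is 36°.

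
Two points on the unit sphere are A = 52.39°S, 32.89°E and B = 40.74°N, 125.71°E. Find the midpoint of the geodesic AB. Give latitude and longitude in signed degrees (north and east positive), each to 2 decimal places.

Central angle δ = 2.1409 rad. Interpolating on the sphere with fraction f = 0.5:
P = [sin((1−f)δ)·A + sin(fδ)·B] / sin δ = 1.0423·A + 1.0423·B in Cartesian coordinates,
giving P = (0.0732, 0.9867, -0.1455), i.e. latitude -8.36°, longitude 85.76°.

-8.36°, 85.76°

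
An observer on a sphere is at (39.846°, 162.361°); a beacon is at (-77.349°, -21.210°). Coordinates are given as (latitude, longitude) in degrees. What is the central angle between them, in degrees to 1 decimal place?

142.5°

In radians: φ₁ = 0.6954, φ₂ = -1.3500, Δλ = 176.429° = 3.0793 rad.
Haversine: a = sin²(Δφ/2) + cos φ₁ cos φ₂ sin²(Δλ/2) = 0.7285 + (0.7678)(0.2190)(0.9990) = 0.89650.
Central angle c = 2·arcsin(√a) = 2.48651 rad.
So the angular separation is 142.5°.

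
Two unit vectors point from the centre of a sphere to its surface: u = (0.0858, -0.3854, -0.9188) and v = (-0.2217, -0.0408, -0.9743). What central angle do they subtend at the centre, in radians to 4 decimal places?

u·v = 0.8919; |u| = 1.0000, |v| = 1.0000.
cos θ = (u·v)/(|u||v|) = 0.8918, so θ = 0.4695 rad.

0.4695 rad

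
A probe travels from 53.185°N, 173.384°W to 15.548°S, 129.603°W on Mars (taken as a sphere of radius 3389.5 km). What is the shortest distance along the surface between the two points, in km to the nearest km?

Let φ₁ = 0.9283 rad, φ₂ = -0.2714 rad, and Δλ = 0.7641 rad.
cos c = sin φ₁ sin φ₂ + cos φ₁ cos φ₂ cos Δλ = (0.8006)(-0.2680) + (0.5992)(0.9634)(0.7220) = 0.20222,
so c = arccos(0.20222) = 1.36717 rad.
Distance = R·c = 3389.5 × 1.3672 ≈ 4634 km.

4634 km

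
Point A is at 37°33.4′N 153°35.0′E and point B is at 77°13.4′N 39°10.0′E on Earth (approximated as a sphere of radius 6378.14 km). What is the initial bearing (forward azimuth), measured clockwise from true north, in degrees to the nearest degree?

With φ₁ = 0.6555, φ₂ = 1.3478, Δλ = -1.9969 rad, the forward-azimuth formula gives
θ = atan2( sin Δλ cos φ₂ , cos φ₁ sin φ₂ − sin φ₁ cos φ₂ cos Δλ ) = atan2(-0.2014, 0.8288) = -13.66°.
Adding 360° brings this into [0°, 360°): 346°.

346°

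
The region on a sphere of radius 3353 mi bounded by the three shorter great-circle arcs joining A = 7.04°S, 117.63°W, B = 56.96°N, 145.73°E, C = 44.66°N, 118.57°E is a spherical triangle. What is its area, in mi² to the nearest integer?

Side lengths (central angles): a = 0.3646, b = 2.0701, c = 1.7369 rad; semiperimeter s = 2.0858.
By l'Huilier's theorem, tan(E/4) = √[tan(s/2) tan((s−a)/2) tan((s−b)/2) tan((s−c)/2)], giving spherical excess E = 0.2095 rad.
Area = E·R² = 0.2095 × (3353)² ≈ 2355627 mi².

2355627 mi²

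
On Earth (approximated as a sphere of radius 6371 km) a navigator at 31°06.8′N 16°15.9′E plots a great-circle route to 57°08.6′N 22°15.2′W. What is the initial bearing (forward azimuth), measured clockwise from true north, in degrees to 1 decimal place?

Δλ = -38.518° = -0.6723 rad.
y = sin Δλ · cos φ₂ = (-0.6228)(0.5425) = -0.3379
x = cos φ₁ sin φ₂ − sin φ₁ cos φ₂ cos Δλ = (0.8561)(0.8400) − (0.5167)(0.5425)(0.7824) = 0.4998
θ = atan2(y, x) = -34.06°; adding 360° gives 325.9°.

325.9°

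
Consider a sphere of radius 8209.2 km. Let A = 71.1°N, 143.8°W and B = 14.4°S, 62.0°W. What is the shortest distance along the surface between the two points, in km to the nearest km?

14469 km

With latitudes φ₁ = 71.100°, φ₂ = -14.400° and longitude difference Δλ = 81.800°:
cos c = sin φ₁ sin φ₂ + cos φ₁ cos φ₂ cos Δλ = (0.9461)(-0.2487) + (0.3239)(0.9686)(0.1426) = -0.19053,
so c = arccos(-0.19053) = 1.76250 rad.
Distance = R·c = 8209.2 × 1.7625 ≈ 14469 km.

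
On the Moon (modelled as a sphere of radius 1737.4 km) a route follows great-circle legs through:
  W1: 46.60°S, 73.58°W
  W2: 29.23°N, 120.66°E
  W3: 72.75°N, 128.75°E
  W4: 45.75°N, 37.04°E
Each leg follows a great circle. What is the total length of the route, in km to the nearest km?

7594 km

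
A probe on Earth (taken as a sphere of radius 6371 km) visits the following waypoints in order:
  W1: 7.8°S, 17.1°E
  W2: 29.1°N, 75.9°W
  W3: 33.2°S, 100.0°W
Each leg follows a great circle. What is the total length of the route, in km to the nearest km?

18096 km

Leg W1→W2: central angle 1.6823 rad, distance 10718.2 km.
Leg W2→W3: central angle 1.1581 rad, distance 7378.0 km.
Total: 10718.2 + 7378.0 ≈ 18096 km.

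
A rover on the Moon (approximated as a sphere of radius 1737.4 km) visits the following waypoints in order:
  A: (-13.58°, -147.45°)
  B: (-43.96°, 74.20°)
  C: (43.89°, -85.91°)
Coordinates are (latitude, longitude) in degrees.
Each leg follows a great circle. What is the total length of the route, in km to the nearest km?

Leg A→B: central angle 1.9389 rad, distance 3368.6 km.
Leg B→C: central angle 2.8922 rad, distance 5024.8 km.
Total: 3368.6 + 5024.8 ≈ 8393 km.

8393 km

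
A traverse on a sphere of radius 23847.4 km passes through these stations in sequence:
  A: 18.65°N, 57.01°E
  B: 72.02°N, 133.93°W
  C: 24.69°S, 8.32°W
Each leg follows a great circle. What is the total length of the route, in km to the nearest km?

88705 km

Leg A→B: central angle 1.5538 rad, distance 37053.8 km.
Leg B→C: central angle 2.1659 rad, distance 51651.7 km.
Total: 37053.8 + 51651.7 ≈ 88705 km.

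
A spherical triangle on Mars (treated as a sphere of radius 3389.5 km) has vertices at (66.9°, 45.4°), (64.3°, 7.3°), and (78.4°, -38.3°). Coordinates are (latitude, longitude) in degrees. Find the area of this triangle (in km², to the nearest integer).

538725 km²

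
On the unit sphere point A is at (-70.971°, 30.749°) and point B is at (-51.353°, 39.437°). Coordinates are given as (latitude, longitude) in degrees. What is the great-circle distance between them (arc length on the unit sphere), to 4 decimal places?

Let φ₁ = -1.2387 rad, φ₂ = -0.8963 rad, and Δλ = 0.1516 rad.
cos c = sin φ₁ sin φ₂ + cos φ₁ cos φ₂ cos Δλ = (-0.9454)(-0.7810) + (0.3260)(0.6245)(0.9885) = 0.93962,
so c = arccos(0.93962) = 0.34929 rad.
On the unit sphere the arc length equals the central angle: 0.3493.

0.3493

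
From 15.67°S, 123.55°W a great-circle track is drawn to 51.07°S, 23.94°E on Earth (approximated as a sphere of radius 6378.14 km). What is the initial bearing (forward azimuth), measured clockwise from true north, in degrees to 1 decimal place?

Δλ = 147.490° = 2.5742 rad.
y = sin Δλ · cos φ₂ = (0.5374)(0.6284) = 0.3377
x = cos φ₁ sin φ₂ − sin φ₁ cos φ₂ cos Δλ = (0.9628)(-0.7779) − (-0.2701)(0.6284)(-0.8433) = -0.8921
θ = atan2(y, x) = 159.27°, so the bearing is 159.3°.

159.3°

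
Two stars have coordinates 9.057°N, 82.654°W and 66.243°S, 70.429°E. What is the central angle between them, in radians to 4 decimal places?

In radians: φ₁ = 0.1581, φ₂ = -1.1562, Δλ = 153.083° = 2.6718 rad.
cos c = sin φ₁ sin φ₂ + cos φ₁ cos φ₂ cos Δλ = (0.1574)(-0.9153) + (0.9875)(0.4029)(-0.8917) = -0.49881,
so c = arccos(-0.49881) = 2.09303 rad.
So the angular separation is 2.0930 rad.

2.0930 rad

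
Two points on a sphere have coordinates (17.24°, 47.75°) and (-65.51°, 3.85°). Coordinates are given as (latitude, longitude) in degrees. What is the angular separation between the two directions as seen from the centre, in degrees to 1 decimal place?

89.1°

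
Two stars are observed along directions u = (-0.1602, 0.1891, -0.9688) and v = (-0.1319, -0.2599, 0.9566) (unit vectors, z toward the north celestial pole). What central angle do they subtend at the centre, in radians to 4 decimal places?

2.8396 rad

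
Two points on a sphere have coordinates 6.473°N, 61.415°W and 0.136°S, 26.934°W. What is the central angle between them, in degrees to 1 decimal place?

With latitudes φ₁ = 6.473°, φ₂ = -0.136° and longitude difference Δλ = 34.481°:
cos c = sin φ₁ sin φ₂ + cos φ₁ cos φ₂ cos Δλ = (0.1127)(-0.0024) + (0.9936)(1.0000)(0.8243) = 0.81879,
so c = arccos(0.81879) = 0.61150 rad.
So the angular separation is 35.0°.

35.0°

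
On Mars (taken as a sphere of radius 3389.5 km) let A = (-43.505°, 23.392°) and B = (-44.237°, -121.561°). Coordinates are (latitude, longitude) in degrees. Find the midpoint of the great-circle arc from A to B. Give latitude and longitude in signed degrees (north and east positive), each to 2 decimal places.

-72.61°, -47.97°

The central angle between A and B is δ = 1.5159 rad.
With f = 0.5, the slerp weights are sin((1−f)δ)/sin δ = 0.6885 and sin(fδ)/sin δ = 0.6885.
Weighted sum of the unit vectors: (0.6885)·(0.6657,0.2880,-0.6884) + (0.6885)·(-0.3750,-0.6105,-0.6976) = (0.2001, -0.2221, -0.9543).
Converting back: φ = atan2(z, √(x²+y²)) = -72.61°, λ = atan2(y, x) = -47.97°.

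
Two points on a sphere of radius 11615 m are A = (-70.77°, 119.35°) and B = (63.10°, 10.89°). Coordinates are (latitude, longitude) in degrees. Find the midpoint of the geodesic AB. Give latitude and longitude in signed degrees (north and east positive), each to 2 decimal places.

-6.39°, 52.79°

Central angle δ = 2.6664 rad. Interpolating on the sphere with fraction f = 0.5:
P = [sin((1−f)δ)·A + sin(fδ)·B] / sin δ = 2.1245·A + 2.1245·B in Cartesian coordinates,
giving P = (0.6009, 0.7915, -0.1113), i.e. latitude -6.39°, longitude 52.79°.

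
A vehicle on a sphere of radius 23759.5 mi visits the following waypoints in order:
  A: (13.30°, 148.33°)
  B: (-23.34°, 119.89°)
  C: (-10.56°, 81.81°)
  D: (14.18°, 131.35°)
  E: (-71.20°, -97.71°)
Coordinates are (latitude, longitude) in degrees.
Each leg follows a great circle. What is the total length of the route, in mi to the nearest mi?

105889 mi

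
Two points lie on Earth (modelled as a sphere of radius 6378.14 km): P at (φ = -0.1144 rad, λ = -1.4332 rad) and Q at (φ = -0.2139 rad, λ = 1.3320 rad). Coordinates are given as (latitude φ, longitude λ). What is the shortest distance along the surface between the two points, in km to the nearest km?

With latitudes φ₁ = -6.555°, φ₂ = -12.256° and longitude difference Δλ = 158.434°:
Haversine: a = sin²(Δφ/2) + cos φ₁ cos φ₂ sin²(Δλ/2) = 0.0025 + (0.9935)(0.9772)(0.9650) = 0.93932.
Central angle c = 2·arcsin(√a) = 2.64378 rad.
Distance = R·c = 6378.14 × 2.6438 ≈ 16862 km.

16862 km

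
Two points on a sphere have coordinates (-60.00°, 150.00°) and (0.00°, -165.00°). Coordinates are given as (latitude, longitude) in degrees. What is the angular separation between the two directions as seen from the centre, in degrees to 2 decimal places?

69.30°

With latitudes φ₁ = -60.000°, φ₂ = 0.000° and longitude difference Δλ = 45.000°:
cos c = sin φ₁ sin φ₂ + cos φ₁ cos φ₂ cos Δλ = (-0.8660)(0.0000) + (0.5000)(1.0000)(0.7071) = 0.35355,
so c = arccos(0.35355) = 1.20943 rad.
So the angular separation is 69.30°.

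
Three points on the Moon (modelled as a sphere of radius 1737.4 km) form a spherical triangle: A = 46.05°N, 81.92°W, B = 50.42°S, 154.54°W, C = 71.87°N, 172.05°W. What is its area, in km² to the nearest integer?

4255883 km²

Side lengths (central angles): a = 2.1453, b = 0.8180, c = 2.0073 rad; semiperimeter s = 2.4853.
By l'Huilier's theorem, tan(E/4) = √[tan(s/2) tan((s−a)/2) tan((s−b)/2) tan((s−c)/2)], giving spherical excess E = 1.4099 rad.
Area = E·R² = 1.4099 × (1737.4)² ≈ 4255883 km².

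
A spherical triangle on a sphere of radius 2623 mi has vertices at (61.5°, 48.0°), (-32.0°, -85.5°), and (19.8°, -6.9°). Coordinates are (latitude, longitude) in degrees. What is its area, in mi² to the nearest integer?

Side lengths (central angles): a = 1.5926, b = 0.9814, c = 2.4102 rad; semiperimeter s = 2.4921.
By l'Huilier's theorem, tan(E/4) = √[tan(s/2) tan((s−a)/2) tan((s−b)/2) tan((s−c)/2)], giving spherical excess E = 0.9241 rad.
Area = E·R² = 0.9241 × (2623)² ≈ 6357778 mi².

6357778 mi²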